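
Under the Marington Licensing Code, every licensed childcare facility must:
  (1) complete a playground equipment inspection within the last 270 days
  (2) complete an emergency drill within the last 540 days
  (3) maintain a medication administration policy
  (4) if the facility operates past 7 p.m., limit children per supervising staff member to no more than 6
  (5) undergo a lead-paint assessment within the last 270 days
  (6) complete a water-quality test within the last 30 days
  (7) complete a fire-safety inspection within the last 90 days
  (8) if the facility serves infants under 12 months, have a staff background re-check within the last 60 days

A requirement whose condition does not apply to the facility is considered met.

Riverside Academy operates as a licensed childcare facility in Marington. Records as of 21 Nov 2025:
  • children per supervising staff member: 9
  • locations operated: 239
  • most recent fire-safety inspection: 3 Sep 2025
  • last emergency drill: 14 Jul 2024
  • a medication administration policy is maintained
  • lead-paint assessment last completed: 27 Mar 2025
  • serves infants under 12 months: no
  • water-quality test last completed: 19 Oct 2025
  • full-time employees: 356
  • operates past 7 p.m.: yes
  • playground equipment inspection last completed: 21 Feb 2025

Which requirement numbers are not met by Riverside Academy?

1. playground equipment inspection 273 days ago vs limit 270 → not met
2. emergency drill 495 days ago vs limit 540 → met
3. medication administration policy present → met
4. condition 'operates past 7 p.m.' holds; children per supervising staff member 9 > 6 → not met
5. lead-paint assessment 239 days ago vs limit 270 → met
6. water-quality test 33 days ago vs limit 30 → not met
7. fire-safety inspection 79 days ago vs limit 90 → met
8. condition 'serves infants under 12 months' does not hold → requirement n/a → met
Not met: 1, 4, 6

1, 4, 6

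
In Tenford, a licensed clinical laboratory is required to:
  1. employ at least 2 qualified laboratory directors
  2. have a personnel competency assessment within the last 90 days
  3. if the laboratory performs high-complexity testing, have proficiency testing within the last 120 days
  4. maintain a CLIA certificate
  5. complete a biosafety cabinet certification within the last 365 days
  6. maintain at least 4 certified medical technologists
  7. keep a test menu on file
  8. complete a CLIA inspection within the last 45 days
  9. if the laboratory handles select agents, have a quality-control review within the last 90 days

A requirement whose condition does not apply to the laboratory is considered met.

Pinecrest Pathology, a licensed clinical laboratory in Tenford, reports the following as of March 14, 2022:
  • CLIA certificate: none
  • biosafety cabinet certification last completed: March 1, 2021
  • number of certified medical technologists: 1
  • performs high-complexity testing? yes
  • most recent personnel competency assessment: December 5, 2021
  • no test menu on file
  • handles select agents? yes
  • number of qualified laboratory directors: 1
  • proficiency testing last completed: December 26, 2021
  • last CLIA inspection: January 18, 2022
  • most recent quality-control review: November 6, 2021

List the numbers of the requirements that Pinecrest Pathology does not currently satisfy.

1, 2, 4, 5, 6, 7, 8, 9

1. qualified laboratory directors 1 < 2 → not met
2. personnel competency assessment 99 days ago vs limit 90 → not met
3. condition 'performs high-complexity testing' holds; proficiency testing 78 days ago vs limit 120 → met
4. CLIA certificate absent → not met
5. biosafety cabinet certification 378 days ago vs limit 365 → not met
6. certified medical technologists 1 < 4 → not met
7. test menu absent → not met
8. CLIA inspection 55 days ago vs limit 45 → not met
9. condition 'handles select agents' holds; quality-control review 128 days ago vs limit 90 → not met
Not met: 1, 2, 4, 5, 6, 7, 8, 9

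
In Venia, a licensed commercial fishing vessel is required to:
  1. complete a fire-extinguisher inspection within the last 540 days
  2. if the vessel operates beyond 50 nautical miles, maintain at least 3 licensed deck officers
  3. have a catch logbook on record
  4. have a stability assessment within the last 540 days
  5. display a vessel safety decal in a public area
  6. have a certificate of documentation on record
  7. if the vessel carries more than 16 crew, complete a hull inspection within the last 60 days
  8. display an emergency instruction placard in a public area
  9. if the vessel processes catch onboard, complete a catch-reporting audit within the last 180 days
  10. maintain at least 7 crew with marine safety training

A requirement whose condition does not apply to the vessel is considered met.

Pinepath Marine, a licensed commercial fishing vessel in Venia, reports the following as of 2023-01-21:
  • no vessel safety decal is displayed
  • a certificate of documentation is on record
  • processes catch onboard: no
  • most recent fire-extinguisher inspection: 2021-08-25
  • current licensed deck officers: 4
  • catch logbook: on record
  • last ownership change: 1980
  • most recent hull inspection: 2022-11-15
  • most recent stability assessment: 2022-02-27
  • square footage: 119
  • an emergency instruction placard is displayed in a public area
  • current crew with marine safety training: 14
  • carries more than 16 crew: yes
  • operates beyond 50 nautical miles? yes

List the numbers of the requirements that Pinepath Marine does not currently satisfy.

5, 7

1. fire-extinguisher inspection 514 days ago vs limit 540 → met
2. condition 'operates beyond 50 nautical miles' holds; licensed deck officers 4 ≥ 3 → met
3. catch logbook present → met
4. stability assessment 328 days ago vs limit 540 → met
5. vessel safety decal absent → not met
6. certificate of documentation present → met
7. condition 'carries more than 16 crew' holds; hull inspection 67 days ago vs limit 60 → not met
8. emergency instruction placard present → met
9. condition 'processes catch onboard' does not hold → requirement n/a → met
10. crew with marine safety training 14 ≥ 7 → met
Not met: 5, 7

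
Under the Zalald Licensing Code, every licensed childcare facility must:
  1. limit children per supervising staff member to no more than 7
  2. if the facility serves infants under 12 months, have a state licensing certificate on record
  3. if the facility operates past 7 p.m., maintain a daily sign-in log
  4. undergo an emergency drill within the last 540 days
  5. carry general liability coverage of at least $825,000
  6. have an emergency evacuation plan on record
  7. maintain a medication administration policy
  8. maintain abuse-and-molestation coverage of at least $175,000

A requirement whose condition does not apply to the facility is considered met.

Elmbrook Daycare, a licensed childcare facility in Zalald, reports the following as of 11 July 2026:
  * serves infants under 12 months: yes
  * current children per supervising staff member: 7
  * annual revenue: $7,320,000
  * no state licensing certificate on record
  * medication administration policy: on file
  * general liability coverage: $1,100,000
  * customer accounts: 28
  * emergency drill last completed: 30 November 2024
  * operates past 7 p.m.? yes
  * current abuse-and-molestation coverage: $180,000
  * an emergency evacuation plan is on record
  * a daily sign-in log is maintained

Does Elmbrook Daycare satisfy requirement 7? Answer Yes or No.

7. medication administration policy present → met

Yes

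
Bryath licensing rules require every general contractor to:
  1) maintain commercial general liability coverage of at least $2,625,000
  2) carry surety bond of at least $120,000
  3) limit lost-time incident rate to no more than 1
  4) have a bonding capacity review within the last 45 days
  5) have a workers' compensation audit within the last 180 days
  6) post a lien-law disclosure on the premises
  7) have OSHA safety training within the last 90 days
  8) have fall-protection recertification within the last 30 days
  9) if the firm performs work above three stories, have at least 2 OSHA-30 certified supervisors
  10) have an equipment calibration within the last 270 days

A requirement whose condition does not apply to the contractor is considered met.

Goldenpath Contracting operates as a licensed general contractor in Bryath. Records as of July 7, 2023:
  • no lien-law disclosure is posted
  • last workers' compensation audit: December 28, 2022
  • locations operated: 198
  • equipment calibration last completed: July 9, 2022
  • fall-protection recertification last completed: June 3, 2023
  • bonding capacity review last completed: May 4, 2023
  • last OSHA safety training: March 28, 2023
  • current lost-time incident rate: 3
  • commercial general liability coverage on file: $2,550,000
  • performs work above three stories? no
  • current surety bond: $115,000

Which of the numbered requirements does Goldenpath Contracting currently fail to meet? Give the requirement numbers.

1. commercial general liability coverage $2,550,000 < $2,625,000 → not met
2. surety bond $115,000 < $120,000 → not met
3. lost-time incident rate 3 > 1 → not met
4. bonding capacity review 64 days ago vs limit 45 → not met
5. workers' compensation audit 191 days ago vs limit 180 → not met
6. lien-law disclosure absent → not met
7. OSHA safety training 101 days ago vs limit 90 → not met
8. fall-protection recertification 34 days ago vs limit 30 → not met
9. condition 'performs work above three stories' does not hold → requirement n/a → met
10. equipment calibration 363 days ago vs limit 270 → not met
Not met: 1, 2, 3, 4, 5, 6, 7, 8, 10

1, 2, 3, 4, 5, 6, 7, 8, 10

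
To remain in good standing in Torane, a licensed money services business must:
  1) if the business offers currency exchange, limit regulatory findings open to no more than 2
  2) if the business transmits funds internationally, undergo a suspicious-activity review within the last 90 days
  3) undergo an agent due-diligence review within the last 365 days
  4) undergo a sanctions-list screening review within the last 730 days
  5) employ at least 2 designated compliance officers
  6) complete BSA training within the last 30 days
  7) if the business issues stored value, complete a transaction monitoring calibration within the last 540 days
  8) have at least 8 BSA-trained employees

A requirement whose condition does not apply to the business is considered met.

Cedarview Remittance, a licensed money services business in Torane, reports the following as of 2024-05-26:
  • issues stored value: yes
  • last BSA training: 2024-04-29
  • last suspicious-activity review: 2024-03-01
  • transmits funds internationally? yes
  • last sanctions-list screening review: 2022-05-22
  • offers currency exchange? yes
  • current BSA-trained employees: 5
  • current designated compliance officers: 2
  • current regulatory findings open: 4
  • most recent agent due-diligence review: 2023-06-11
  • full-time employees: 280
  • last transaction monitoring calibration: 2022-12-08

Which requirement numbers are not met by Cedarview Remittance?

1. condition 'offers currency exchange' holds; regulatory findings open 4 > 2 → not met
2. condition 'transmits funds internationally' holds; suspicious-activity review 86 days ago vs limit 90 → met
3. agent due-diligence review 350 days ago vs limit 365 → met
4. sanctions-list screening review 735 days ago vs limit 730 → not met
5. designated compliance officers 2 ≥ 2 → met
6. BSA training 27 days ago vs limit 30 → met
7. condition 'issues stored value' holds; transaction monitoring calibration 535 days ago vs limit 540 → met
8. BSA-trained employees 5 < 8 → not met
Not met: 1, 4, 8

1, 4, 8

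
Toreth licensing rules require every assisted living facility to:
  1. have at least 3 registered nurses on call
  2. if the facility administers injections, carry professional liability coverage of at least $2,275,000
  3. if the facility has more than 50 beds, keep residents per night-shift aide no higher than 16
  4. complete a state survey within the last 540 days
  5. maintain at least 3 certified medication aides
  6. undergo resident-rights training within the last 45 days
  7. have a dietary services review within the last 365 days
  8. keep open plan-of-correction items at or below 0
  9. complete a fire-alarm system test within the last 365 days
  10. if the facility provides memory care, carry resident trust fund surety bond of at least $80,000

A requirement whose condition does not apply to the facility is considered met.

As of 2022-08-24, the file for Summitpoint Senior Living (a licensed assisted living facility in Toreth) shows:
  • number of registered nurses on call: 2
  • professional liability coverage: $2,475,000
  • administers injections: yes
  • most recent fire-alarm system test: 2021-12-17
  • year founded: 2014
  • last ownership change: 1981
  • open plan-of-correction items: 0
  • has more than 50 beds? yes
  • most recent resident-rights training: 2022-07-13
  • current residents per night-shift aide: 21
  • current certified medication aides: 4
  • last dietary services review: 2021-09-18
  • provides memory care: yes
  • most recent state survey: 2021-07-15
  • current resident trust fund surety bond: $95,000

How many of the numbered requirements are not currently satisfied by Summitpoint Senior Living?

2

1. registered nurses on call 2 < 3 → not met
2. condition 'administers injections' holds; professional liability coverage $2,475,000 ≥ $2,275,000 → met
3. condition 'has more than 50 beds' holds; residents per night-shift aide 21 > 16 → not met
4. state survey 405 days ago vs limit 540 → met
5. certified medication aides 4 ≥ 3 → met
6. resident-rights training 42 days ago vs limit 45 → met
7. dietary services review 340 days ago vs limit 365 → met
8. open plan-of-correction items 0 ≤ 0 → met
9. fire-alarm system test 250 days ago vs limit 365 → met
10. condition 'provides memory care' holds; resident trust fund surety bond $95,000 ≥ $80,000 → met
Not met: 2 of 10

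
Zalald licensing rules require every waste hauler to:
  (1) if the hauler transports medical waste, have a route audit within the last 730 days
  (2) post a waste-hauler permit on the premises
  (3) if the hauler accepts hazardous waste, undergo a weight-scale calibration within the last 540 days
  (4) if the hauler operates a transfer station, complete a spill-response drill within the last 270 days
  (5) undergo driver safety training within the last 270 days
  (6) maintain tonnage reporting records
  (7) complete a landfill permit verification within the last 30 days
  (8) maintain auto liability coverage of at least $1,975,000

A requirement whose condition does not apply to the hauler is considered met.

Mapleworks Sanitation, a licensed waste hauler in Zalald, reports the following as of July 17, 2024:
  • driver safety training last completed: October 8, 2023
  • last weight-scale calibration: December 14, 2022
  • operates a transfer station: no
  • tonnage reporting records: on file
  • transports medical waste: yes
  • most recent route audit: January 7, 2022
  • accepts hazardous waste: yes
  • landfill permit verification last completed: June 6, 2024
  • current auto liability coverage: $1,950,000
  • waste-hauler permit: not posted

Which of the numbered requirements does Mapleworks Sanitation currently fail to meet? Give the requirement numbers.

1, 2, 3, 5, 7, 8

1. condition 'transports medical waste' holds; route audit 922 days ago vs limit 730 → not met
2. waste-hauler permit absent → not met
3. condition 'accepts hazardous waste' holds; weight-scale calibration 581 days ago vs limit 540 → not met
4. condition 'operates a transfer station' does not hold → requirement n/a → met
5. driver safety training 283 days ago vs limit 270 → not met
6. tonnage reporting records present → met
7. landfill permit verification 41 days ago vs limit 30 → not met
8. auto liability coverage $1,950,000 < $1,975,000 → not met
Not met: 1, 2, 3, 5, 7, 8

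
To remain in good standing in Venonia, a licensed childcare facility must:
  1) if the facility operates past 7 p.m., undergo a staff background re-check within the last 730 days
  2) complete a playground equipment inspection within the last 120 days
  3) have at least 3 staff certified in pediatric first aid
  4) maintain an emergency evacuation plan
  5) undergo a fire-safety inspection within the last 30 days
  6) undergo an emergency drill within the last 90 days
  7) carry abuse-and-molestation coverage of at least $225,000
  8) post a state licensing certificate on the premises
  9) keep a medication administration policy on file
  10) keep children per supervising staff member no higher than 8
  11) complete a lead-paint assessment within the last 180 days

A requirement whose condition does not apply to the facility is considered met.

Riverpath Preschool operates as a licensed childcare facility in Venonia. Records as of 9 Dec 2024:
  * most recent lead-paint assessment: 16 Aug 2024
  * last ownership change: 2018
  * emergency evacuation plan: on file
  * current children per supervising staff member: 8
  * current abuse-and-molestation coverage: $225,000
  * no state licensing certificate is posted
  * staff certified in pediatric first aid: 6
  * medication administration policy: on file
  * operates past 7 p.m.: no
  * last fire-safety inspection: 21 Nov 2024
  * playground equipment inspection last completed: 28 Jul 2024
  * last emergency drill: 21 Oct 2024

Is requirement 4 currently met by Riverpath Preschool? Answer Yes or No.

Yes

4. emergency evacuation plan present → met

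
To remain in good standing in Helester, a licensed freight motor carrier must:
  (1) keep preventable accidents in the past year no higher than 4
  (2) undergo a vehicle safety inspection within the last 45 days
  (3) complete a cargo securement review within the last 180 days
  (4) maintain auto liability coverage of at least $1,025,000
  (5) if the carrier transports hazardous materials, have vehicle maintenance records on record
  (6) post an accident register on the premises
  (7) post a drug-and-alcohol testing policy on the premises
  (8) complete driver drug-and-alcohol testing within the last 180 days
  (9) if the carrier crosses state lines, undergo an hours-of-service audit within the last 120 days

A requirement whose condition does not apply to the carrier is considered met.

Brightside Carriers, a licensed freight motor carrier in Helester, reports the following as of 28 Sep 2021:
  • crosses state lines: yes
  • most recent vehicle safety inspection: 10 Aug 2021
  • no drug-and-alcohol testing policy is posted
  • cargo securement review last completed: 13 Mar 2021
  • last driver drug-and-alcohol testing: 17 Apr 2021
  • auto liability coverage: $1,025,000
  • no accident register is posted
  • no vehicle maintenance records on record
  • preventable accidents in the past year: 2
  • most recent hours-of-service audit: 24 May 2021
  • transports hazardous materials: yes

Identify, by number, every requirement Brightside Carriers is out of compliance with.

2, 3, 5, 6, 7, 9

1. preventable accidents in the past year 2 ≤ 4 → met
2. vehicle safety inspection 49 days ago vs limit 45 → not met
3. cargo securement review 199 days ago vs limit 180 → not met
4. auto liability coverage $1,025,000 ≥ $1,025,000 → met
5. condition 'transports hazardous materials' holds; vehicle maintenance records absent → not met
6. accident register absent → not met
7. drug-and-alcohol testing policy absent → not met
8. driver drug-and-alcohol testing 164 days ago vs limit 180 → met
9. condition 'crosses state lines' holds; hours-of-service audit 127 days ago vs limit 120 → not met
Not met: 2, 3, 5, 6, 7, 9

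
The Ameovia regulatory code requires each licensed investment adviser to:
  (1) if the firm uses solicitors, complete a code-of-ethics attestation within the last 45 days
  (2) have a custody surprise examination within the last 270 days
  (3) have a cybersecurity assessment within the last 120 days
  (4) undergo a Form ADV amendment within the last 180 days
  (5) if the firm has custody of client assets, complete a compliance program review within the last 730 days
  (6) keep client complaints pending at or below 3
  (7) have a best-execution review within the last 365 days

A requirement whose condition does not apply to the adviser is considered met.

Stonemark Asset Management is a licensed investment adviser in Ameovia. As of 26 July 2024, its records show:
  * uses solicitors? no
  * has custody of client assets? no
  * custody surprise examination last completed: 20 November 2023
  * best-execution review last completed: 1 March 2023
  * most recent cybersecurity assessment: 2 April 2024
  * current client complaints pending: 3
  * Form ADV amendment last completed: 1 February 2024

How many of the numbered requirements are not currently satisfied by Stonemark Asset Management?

1

1. condition 'uses solicitors' does not hold → requirement n/a → met
2. custody surprise examination 249 days ago vs limit 270 → met
3. cybersecurity assessment 115 days ago vs limit 120 → met
4. Form ADV amendment 176 days ago vs limit 180 → met
5. condition 'has custody of client assets' does not hold → requirement n/a → met
6. client complaints pending 3 ≤ 3 → met
7. best-execution review 513 days ago vs limit 365 → not met
Not met: 1 of 7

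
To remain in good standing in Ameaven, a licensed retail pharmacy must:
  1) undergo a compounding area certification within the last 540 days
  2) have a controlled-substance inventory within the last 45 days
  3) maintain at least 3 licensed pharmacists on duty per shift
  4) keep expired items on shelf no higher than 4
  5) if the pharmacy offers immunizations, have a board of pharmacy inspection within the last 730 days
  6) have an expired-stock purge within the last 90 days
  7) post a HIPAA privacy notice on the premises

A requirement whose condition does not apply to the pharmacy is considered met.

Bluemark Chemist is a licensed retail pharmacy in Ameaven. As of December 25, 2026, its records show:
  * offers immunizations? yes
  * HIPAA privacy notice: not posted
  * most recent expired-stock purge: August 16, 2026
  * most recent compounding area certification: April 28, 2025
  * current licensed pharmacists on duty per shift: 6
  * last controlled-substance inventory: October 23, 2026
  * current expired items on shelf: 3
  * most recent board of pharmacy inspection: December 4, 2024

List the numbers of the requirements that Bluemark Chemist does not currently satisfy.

1. compounding area certification 606 days ago vs limit 540 → not met
2. controlled-substance inventory 63 days ago vs limit 45 → not met
3. licensed pharmacists on duty per shift 6 ≥ 3 → met
4. expired items on shelf 3 ≤ 4 → met
5. condition 'offers immunizations' holds; board of pharmacy inspection 751 days ago vs limit 730 → not met
6. expired-stock purge 131 days ago vs limit 90 → not met
7. HIPAA privacy notice absent → not met
Not met: 1, 2, 5, 6, 7

1, 2, 5, 6, 7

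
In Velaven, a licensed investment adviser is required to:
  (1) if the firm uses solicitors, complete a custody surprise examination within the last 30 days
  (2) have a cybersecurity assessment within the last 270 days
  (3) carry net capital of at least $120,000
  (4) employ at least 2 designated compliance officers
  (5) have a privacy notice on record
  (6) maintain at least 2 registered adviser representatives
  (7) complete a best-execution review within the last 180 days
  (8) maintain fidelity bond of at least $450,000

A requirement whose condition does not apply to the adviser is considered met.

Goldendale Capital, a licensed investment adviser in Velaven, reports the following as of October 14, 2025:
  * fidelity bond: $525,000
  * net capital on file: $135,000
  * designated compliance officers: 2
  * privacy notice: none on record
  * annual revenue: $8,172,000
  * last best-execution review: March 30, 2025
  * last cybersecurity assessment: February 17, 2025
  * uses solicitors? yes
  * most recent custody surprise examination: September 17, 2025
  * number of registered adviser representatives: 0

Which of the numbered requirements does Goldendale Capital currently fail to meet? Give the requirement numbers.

5, 6, 7

1. condition 'uses solicitors' holds; custody surprise examination 27 days ago vs limit 30 → met
2. cybersecurity assessment 239 days ago vs limit 270 → met
3. net capital $135,000 ≥ $120,000 → met
4. designated compliance officers 2 ≥ 2 → met
5. privacy notice absent → not met
6. registered adviser representatives 0 < 2 → not met
7. best-execution review 198 days ago vs limit 180 → not met
8. fidelity bond $525,000 ≥ $450,000 → met
Not met: 5, 6, 7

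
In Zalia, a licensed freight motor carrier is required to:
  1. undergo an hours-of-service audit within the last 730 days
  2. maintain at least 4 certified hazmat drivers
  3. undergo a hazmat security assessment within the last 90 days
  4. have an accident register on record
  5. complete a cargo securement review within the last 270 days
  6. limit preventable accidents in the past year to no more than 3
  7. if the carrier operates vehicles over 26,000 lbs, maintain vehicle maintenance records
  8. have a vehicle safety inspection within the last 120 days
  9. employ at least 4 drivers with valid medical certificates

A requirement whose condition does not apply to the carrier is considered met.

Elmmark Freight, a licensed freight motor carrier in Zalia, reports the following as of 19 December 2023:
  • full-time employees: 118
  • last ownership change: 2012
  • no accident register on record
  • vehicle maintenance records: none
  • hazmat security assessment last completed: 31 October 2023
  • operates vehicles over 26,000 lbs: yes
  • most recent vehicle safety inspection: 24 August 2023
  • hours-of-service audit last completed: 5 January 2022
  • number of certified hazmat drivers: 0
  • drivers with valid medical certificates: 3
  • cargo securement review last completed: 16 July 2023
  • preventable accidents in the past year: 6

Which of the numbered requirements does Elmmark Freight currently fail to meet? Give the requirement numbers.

1. hours-of-service audit 713 days ago vs limit 730 → met
2. certified hazmat drivers 0 < 4 → not met
3. hazmat security assessment 49 days ago vs limit 90 → met
4. accident register absent → not met
5. cargo securement review 156 days ago vs limit 270 → met
6. preventable accidents in the past year 6 > 3 → not met
7. condition 'operates vehicles over 26,000 lbs' holds; vehicle maintenance records absent → not met
8. vehicle safety inspection 117 days ago vs limit 120 → met
9. drivers with valid medical certificates 3 < 4 → not met
Not met: 2, 4, 6, 7, 9

2, 4, 6, 7, 9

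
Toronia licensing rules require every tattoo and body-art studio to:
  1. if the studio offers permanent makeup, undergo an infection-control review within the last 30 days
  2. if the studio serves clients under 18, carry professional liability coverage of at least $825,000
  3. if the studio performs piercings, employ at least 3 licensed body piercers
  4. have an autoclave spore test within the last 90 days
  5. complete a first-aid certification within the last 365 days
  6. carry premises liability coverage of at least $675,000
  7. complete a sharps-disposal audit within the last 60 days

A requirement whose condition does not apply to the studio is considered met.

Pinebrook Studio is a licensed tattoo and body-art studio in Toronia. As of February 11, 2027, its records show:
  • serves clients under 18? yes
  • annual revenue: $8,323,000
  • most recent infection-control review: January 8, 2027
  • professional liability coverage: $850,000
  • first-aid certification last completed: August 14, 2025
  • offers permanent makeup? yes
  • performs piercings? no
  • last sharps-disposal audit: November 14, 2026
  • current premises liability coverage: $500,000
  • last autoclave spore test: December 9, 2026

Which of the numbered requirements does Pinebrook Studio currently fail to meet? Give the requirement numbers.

1, 5, 6, 7

1. condition 'offers permanent makeup' holds; infection-control review 34 days ago vs limit 30 → not met
2. condition 'serves clients under 18' holds; professional liability coverage $850,000 ≥ $825,000 → met
3. condition 'performs piercings' does not hold → requirement n/a → met
4. autoclave spore test 64 days ago vs limit 90 → met
5. first-aid certification 546 days ago vs limit 365 → not met
6. premises liability coverage $500,000 < $675,000 → not met
7. sharps-disposal audit 89 days ago vs limit 60 → not met
Not met: 1, 5, 6, 7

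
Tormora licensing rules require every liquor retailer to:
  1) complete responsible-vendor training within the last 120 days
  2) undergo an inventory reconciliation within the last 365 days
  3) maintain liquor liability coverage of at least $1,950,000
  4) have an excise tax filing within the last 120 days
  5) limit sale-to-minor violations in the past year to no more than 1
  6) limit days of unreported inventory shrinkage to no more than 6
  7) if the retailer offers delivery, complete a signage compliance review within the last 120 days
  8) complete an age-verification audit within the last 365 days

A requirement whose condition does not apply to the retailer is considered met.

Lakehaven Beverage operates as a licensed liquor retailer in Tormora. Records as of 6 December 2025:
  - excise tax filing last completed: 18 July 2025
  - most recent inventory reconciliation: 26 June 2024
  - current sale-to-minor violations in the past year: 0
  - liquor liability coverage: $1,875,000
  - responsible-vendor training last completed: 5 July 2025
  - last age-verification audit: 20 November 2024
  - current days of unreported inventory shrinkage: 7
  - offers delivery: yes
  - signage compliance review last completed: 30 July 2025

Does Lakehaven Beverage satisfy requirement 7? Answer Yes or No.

7. condition 'offers delivery' holds; signage compliance review 129 days ago vs limit 120 → not met

No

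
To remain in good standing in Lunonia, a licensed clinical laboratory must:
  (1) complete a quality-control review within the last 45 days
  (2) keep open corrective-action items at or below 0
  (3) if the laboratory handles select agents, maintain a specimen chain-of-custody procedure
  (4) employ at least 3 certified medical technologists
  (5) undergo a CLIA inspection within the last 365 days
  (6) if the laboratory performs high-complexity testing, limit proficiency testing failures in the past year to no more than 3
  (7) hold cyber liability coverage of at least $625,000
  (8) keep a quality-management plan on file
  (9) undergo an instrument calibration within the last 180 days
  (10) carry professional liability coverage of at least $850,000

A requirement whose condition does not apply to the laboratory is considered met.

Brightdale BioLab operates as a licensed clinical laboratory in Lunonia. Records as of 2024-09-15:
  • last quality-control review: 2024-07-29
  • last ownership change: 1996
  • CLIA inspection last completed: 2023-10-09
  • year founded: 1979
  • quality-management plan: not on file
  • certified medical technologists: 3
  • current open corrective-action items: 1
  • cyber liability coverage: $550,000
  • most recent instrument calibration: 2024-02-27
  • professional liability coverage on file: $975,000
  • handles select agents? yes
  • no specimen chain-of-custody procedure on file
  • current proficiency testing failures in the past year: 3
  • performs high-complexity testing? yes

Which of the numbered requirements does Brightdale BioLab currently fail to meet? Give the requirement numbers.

1, 2, 3, 7, 8, 9

1. quality-control review 48 days ago vs limit 45 → not met
2. open corrective-action items 1 > 0 → not met
3. condition 'handles select agents' holds; specimen chain-of-custody procedure absent → not met
4. certified medical technologists 3 ≥ 3 → met
5. CLIA inspection 342 days ago vs limit 365 → met
6. condition 'performs high-complexity testing' holds; proficiency testing failures in the past year 3 ≤ 3 → met
7. cyber liability coverage $550,000 < $625,000 → not met
8. quality-management plan absent → not met
9. instrument calibration 201 days ago vs limit 180 → not met
10. professional liability coverage $975,000 ≥ $850,000 → met
Not met: 1, 2, 3, 7, 8, 9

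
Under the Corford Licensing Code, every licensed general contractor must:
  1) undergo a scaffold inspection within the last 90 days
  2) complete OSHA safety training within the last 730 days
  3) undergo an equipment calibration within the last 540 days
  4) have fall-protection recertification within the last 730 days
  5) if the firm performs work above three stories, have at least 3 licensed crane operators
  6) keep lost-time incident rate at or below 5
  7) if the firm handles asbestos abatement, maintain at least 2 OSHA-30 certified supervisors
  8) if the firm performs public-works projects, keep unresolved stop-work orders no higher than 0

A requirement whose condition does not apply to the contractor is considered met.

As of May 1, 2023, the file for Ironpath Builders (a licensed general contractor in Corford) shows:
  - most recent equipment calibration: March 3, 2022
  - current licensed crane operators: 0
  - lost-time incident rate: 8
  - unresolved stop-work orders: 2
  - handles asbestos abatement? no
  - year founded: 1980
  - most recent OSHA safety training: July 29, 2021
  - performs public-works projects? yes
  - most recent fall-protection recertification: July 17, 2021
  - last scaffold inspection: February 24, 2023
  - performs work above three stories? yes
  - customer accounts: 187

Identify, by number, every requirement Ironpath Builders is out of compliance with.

5, 6, 8

1. scaffold inspection 66 days ago vs limit 90 → met
2. OSHA safety training 641 days ago vs limit 730 → met
3. equipment calibration 424 days ago vs limit 540 → met
4. fall-protection recertification 653 days ago vs limit 730 → met
5. condition 'performs work above three stories' holds; licensed crane operators 0 < 3 → not met
6. lost-time incident rate 8 > 5 → not met
7. condition 'handles asbestos abatement' does not hold → requirement n/a → met
8. condition 'performs public-works projects' holds; unresolved stop-work orders 2 > 0 → not met
Not met: 5, 6, 8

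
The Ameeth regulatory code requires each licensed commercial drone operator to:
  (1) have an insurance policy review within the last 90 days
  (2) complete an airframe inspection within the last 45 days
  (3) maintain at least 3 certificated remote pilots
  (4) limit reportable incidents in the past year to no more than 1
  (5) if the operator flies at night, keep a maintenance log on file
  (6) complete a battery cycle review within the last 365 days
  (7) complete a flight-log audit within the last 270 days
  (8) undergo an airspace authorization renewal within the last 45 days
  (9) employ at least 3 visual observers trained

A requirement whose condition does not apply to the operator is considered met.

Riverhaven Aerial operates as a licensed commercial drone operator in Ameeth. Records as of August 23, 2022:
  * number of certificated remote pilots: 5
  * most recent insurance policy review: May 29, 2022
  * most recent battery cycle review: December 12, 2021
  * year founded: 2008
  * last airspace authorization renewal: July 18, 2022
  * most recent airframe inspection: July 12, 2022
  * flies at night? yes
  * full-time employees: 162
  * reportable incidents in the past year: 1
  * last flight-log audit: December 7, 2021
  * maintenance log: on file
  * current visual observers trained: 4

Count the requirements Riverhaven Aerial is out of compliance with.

1. insurance policy review 86 days ago vs limit 90 → met
2. airframe inspection 42 days ago vs limit 45 → met
3. certificated remote pilots 5 ≥ 3 → met
4. reportable incidents in the past year 1 ≤ 1 → met
5. condition 'flies at night' holds; maintenance log present → met
6. battery cycle review 254 days ago vs limit 365 → met
7. flight-log audit 259 days ago vs limit 270 → met
8. airspace authorization renewal 36 days ago vs limit 45 → met
9. visual observers trained 4 ≥ 3 → met
Not met: 0 of 9

0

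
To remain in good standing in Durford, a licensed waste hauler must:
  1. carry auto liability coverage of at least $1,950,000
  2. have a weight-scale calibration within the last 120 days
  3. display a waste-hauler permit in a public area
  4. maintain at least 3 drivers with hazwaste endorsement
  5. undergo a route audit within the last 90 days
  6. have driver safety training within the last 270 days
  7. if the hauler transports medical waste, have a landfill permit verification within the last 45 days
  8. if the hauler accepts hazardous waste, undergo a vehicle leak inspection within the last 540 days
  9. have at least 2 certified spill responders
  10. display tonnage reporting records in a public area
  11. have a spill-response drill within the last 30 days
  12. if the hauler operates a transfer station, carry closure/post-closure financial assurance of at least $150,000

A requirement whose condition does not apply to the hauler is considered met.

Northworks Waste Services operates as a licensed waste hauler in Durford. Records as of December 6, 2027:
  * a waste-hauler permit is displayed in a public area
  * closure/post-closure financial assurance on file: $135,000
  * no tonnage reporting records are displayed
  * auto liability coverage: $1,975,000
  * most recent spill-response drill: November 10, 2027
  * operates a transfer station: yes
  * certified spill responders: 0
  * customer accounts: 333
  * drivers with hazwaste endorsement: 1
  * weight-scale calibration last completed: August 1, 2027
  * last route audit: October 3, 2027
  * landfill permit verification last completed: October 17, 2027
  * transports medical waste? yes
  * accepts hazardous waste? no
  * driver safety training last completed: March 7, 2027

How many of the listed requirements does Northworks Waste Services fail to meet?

7

1. auto liability coverage $1,975,000 ≥ $1,950,000 → met
2. weight-scale calibration 127 days ago vs limit 120 → not met
3. waste-hauler permit present → met
4. drivers with hazwaste endorsement 1 < 3 → not met
5. route audit 64 days ago vs limit 90 → met
6. driver safety training 274 days ago vs limit 270 → not met
7. condition 'transports medical waste' holds; landfill permit verification 50 days ago vs limit 45 → not met
8. condition 'accepts hazardous waste' does not hold → requirement n/a → met
9. certified spill responders 0 < 2 → not met
10. tonnage reporting records absent → not met
11. spill-response drill 26 days ago vs limit 30 → met
12. condition 'operates a transfer station' holds; closure/post-closure financial assurance $135,000 < $150,000 → not met
Not met: 7 of 12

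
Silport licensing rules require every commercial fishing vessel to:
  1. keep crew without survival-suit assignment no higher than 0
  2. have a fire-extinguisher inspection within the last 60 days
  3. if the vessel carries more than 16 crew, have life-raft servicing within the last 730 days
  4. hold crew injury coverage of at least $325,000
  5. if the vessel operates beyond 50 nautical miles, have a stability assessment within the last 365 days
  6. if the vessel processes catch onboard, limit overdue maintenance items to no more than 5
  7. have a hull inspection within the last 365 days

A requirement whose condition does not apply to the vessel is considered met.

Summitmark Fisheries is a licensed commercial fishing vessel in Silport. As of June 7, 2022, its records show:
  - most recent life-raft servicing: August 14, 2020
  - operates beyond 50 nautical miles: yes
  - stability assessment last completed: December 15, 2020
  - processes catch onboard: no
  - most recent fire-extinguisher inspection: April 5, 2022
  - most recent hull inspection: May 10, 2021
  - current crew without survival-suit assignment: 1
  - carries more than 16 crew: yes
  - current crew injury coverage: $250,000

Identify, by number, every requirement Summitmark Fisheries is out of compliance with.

1, 2, 4, 5, 7

1. crew without survival-suit assignment 1 > 0 → not met
2. fire-extinguisher inspection 63 days ago vs limit 60 → not met
3. condition 'carries more than 16 crew' holds; life-raft servicing 662 days ago vs limit 730 → met
4. crew injury coverage $250,000 < $325,000 → not met
5. condition 'operates beyond 50 nautical miles' holds; stability assessment 539 days ago vs limit 365 → not met
6. condition 'processes catch onboard' does not hold → requirement n/a → met
7. hull inspection 393 days ago vs limit 365 → not met
Not met: 1, 2, 4, 5, 7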